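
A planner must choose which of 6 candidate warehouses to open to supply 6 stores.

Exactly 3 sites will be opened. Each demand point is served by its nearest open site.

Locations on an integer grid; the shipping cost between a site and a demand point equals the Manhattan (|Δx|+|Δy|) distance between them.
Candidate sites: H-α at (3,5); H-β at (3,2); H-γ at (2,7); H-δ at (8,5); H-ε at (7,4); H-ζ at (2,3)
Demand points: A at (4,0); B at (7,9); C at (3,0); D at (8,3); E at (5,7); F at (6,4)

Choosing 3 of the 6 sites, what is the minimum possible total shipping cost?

16

Open {H-β, H-γ, H-ε}.
  A→H-β 3, B→H-ε 5, C→H-β 2, D→H-ε 2, E→H-γ 3, F→H-ε 1  ⇒ total 16.
Compare {H-α, H-β, H-ε}: total 17.
Compare {H-β, H-γ, H-δ}: total 18.
No size-3 selection does better; minimum is 16.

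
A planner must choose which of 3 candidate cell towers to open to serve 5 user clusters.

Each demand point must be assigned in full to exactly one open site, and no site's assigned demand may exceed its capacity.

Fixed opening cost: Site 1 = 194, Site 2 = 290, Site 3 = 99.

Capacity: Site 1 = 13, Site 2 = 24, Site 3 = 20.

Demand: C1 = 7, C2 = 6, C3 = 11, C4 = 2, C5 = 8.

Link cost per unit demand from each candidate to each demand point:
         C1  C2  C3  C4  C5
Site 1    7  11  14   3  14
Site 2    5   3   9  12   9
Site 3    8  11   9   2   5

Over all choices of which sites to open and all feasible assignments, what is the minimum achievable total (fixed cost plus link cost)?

585

Open {Site 2, Site 3}; cheapest assignment that respects the capacities:
  Site 2 (cap 24, load 24): C1, C2, C3 — cost 7×5 + 6×3 + 11×9 = 152
  Site 3 (cap 20, load 10): C4, C5 — cost 2×2 + 8×5 = 44
  Shipping 196, fixed 389 → total 585.
  Any other capacity-feasible assignment to {Site 2, Site 3} ships for at least 196.
Compare {Site 1, Site 2}: its best feasible assignment gives total 754.
Compare {Site 1, Site 2, Site 3}: its best feasible assignment gives total 779.
Every other set of open sites that can feasibly serve all demand totals ≥ 754 even under its best assignment. Minimum: 585.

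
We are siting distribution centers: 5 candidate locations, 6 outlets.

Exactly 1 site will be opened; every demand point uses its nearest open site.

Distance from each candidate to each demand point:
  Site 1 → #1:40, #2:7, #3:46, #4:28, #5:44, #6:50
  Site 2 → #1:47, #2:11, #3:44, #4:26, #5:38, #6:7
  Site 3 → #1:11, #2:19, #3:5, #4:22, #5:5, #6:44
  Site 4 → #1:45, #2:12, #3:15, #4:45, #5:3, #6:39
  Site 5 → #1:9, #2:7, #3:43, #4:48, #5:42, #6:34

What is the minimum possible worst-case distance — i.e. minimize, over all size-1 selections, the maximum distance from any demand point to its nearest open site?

44

Open {Site 3}.
  Farthest demand point is #6 at distance 44 (to Site 3); all others are ≤ 44.
With {Site 4} the worst case is 45.
With {Site 2} the worst case is 47.
No size-1 selection achieves below 44.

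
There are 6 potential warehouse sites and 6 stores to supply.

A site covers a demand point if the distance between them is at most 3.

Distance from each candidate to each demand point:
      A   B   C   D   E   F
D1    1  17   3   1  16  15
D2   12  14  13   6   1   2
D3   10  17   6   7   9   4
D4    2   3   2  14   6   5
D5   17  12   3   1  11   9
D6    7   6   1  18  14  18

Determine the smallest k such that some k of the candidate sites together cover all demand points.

3

Coverage sets (demand points within 3 of each site):
  D1: {A, C, D}
  D2: {E, F}
  D3: {}
  D4: {A, B, C}
  D5: {C, D}
  D6: {C}
No 2 sites suffice: every size-2 union leaves at least one demand point uncovered.
But {D1, D2, D4} covers everything, so the minimum is 3.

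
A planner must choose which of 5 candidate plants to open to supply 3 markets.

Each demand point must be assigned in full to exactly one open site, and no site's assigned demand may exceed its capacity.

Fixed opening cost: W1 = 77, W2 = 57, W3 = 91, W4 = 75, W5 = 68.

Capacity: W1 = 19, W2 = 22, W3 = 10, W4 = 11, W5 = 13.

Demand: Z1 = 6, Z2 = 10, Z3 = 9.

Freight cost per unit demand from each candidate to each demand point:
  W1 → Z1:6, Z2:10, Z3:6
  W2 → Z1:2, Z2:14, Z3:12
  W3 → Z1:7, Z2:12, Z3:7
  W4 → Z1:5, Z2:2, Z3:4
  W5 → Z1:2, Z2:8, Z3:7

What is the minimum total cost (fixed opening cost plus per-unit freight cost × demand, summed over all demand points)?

Open {W1, W4}; cheapest assignment that respects the capacities:
  W1 (cap 19, load 15): Z1, Z3 — cost 6×6 + 9×6 = 90
  W4 (cap 11, load 10): Z2 — cost 10×2 = 20
  Shipping 110, fixed 152 → total 262.
  Any other capacity-feasible assignment to {W1, W4} ships for at least 110.
Compare {W2, W4}: its best feasible assignment gives total 272.
Compare {W1, W2, W4}: its best feasible assignment gives total 295.
Every other set of open sites that can feasibly serve all demand totals ≥ 272 even under its best assignment. Minimum: 262.

262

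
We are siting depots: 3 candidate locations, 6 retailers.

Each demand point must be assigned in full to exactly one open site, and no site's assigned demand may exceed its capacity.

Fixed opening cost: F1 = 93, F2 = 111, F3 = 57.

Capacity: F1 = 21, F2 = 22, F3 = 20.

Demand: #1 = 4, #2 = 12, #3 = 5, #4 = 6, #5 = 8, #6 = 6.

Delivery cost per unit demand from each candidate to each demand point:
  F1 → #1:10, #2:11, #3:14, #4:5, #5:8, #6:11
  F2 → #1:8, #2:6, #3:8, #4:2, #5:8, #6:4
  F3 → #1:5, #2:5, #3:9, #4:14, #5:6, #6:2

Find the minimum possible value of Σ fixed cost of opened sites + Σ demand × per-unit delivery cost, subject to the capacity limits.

Open {F2, F3}; cheapest assignment that respects the capacities:
  F2 (cap 22, load 21): #1, #3, #4, #6 — cost 4×8 + 5×8 + 6×2 + 6×4 = 108
  F3 (cap 20, load 20): #2, #5 — cost 12×5 + 8×6 = 108
  Shipping 216, fixed 168 → total 384.
  Any other capacity-feasible assignment to {F2, F3} ships for at least 216.
Compare {F1, F3}: its best feasible assignment gives total 464.
Compare {F1, F2, F3}: its best feasible assignment gives total 477.
Every other set of open sites that can feasibly serve all demand totals ≥ 464 even under its best assignment. Minimum: 384.

384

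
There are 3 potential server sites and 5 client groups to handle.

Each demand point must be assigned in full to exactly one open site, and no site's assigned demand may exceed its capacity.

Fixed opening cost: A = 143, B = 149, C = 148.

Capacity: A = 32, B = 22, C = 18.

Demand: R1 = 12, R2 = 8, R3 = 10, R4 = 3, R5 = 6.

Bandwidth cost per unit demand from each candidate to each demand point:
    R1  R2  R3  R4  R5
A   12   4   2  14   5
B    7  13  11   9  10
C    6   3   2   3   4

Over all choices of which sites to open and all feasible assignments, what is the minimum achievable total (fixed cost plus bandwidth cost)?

Open {A, C}; cheapest assignment that respects the capacities:
  A (cap 32, load 24): R2, R3, R5 — cost 8×4 + 10×2 + 6×5 = 82
  C (cap 18, load 15): R1, R4 — cost 12×6 + 3×3 = 81
  Shipping 163, fixed 291 → total 454.
  Any other capacity-feasible assignment to {A, C} ships for at least 163.
Compare {A, B}: its best feasible assignment gives total 485.
Compare {B, C}: its best feasible assignment gives total 512.
Every other set of open sites that can feasibly serve all demand totals ≥ 485 even under its best assignment. Minimum: 454.

454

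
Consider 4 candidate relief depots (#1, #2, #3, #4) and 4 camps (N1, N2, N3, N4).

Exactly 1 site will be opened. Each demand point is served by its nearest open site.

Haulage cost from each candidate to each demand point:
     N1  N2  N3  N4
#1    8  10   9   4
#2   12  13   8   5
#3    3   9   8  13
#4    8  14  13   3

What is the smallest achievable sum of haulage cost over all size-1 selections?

Open {#1}.
  N1→#1 8, N2→#1 10, N3→#1 9, N4→#1 4  ⇒ total 31.
Compare {#3}: total 33.
Compare {#2}: total 38.
No size-1 selection does better; minimum is 31.

31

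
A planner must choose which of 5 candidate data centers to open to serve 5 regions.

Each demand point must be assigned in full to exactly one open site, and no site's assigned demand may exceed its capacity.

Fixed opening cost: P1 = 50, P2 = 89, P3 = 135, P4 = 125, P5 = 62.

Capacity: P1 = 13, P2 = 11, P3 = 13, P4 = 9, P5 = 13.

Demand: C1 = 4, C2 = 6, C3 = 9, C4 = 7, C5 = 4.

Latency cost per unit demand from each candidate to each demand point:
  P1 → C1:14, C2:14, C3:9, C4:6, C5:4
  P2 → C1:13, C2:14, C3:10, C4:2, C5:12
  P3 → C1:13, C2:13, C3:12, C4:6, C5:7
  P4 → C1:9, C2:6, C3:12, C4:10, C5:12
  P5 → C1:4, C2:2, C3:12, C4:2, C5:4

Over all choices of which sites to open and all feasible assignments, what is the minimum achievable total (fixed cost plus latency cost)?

340

Open {P1, P2, P5}; cheapest assignment that respects the capacities:
  P1 (cap 13, load 13): C3, C5 — cost 9×9 + 4×4 = 97
  P2 (cap 11, load 7): C4 — cost 7×2 = 14
  P5 (cap 13, load 10): C1, C2 — cost 4×4 + 6×2 = 28
  Shipping 139, fixed 201 → total 340.
  Any other capacity-feasible assignment to {P1, P2, P5} ships for at least 139.
Compare {P1, P4, P5}: its best feasible assignment gives total 396.
Compare {P1, P3, P5}: its best feasible assignment gives total 414.
Every other set of open sites that can feasibly serve all demand totals ≥ 396 even under its best assignment. Minimum: 340.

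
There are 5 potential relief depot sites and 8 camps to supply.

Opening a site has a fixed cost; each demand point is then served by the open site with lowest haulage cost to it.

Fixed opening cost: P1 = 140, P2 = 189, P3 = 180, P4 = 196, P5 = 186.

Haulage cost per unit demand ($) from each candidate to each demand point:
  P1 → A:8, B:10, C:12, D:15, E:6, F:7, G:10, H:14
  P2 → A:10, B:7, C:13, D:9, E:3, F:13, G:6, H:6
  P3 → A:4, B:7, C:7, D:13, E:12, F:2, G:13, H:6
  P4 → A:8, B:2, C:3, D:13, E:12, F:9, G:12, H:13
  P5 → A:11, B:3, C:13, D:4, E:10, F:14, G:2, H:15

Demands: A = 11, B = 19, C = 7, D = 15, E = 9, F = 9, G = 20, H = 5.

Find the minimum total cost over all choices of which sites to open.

754

Open {P3, P5}: assign each demand point to its cheapest open site.
  A→P3 11×4=44, B→P5 19×3=57, C→P3 7×7=49, D→P5 15×4=60, E→P5 9×10=90, F→P3 9×2=18, G→P5 20×2=40, H→P3 5×6=30
  haulage cost 388, fixed 366 → total 754.
Compare {P1, P5}: haulage cost 516 + fixed 326 = 842.
Compare {P5}: haulage cost 660 + fixed 186 = 846.
Compare {P1, P3, P5}: haulage cost 352 + fixed 506 = 858.
All other subsets cost ≥ 842. Minimum total cost: 754.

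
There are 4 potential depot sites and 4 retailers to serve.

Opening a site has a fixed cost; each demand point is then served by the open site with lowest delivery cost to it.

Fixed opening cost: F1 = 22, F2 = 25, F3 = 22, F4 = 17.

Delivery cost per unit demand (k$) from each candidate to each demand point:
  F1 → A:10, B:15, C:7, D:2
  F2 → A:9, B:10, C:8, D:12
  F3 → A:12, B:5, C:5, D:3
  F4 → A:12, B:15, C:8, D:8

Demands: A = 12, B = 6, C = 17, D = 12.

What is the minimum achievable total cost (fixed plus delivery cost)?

Open {F1, F3}: assign each demand point to its cheapest open site.
  A→F1 12×10=120, B→F3 6×5=30, C→F3 17×5=85, D→F1 12×2=24
  delivery cost 259, fixed 44 → total 303.
Compare {F2, F3}: delivery cost 259 + fixed 47 = 306.
Compare {F1, F2, F3}: delivery cost 247 + fixed 69 = 316.
Compare {F3}: delivery cost 295 + fixed 22 = 317.
All other subsets cost ≥ 306. Minimum total cost: 303.

303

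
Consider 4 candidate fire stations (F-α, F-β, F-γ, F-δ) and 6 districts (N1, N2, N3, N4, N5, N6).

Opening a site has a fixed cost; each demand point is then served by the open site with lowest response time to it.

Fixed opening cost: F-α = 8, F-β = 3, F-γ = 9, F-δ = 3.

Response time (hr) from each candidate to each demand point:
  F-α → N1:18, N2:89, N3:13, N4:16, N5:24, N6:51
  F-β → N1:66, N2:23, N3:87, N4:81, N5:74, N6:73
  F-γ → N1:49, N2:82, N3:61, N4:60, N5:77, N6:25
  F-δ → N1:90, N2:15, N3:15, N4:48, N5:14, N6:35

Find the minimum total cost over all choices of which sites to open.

121

Open {F-α, F-γ, F-δ}: assign each demand point to its cheapest open site.
  N1→F-α 18, N2→F-δ 15, N3→F-α 13, N4→F-α 16, N5→F-δ 14, N6→F-γ 25
  response time 101, fixed 20 → total 121.
Compare {F-α, F-δ}: response time 111 + fixed 11 = 122.
Compare {F-α, F-β, F-γ, F-δ}: response time 101 + fixed 23 = 124.
Compare {F-α, F-β, F-δ}: response time 111 + fixed 14 = 125.
All other subsets cost ≥ 122. Minimum total cost: 121.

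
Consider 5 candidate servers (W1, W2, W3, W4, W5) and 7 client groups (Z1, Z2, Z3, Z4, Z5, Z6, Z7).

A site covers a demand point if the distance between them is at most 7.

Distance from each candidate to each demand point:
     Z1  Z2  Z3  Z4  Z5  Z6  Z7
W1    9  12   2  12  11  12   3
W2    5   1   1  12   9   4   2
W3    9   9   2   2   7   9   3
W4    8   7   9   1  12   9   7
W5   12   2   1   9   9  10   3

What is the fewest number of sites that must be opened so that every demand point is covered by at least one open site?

Coverage sets (demand points within 7 of each site):
  W1: {Z3, Z7}
  W2: {Z1, Z2, Z3, Z6, Z7}
  W3: {Z3, Z4, Z5, Z7}
  W4: {Z2, Z4, Z7}
  W5: {Z2, Z3, Z7}
No single site covers all 7 demand points.
But {W2, W3} covers everything, so the minimum is 2.

2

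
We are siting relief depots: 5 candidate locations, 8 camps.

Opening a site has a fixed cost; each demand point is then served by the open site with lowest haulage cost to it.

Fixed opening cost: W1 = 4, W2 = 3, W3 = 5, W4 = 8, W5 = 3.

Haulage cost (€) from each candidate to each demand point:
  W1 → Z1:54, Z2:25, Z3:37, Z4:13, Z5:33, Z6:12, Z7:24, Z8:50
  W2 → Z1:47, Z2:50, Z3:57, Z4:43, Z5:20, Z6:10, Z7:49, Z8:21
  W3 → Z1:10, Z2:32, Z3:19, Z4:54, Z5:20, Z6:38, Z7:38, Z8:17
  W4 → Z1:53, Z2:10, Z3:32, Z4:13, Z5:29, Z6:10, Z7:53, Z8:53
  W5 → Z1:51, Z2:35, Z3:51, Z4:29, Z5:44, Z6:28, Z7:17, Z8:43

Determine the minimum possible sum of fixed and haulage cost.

Open {W3, W4, W5}: assign each demand point to its cheapest open site.
  Z1→W3 10, Z2→W4 10, Z3→W3 19, Z4→W4 13, Z5→W3 20, Z6→W4 10, Z7→W5 17, Z8→W3 17
  haulage cost 116, fixed 16 → total 132.
Compare {W2, W3, W4, W5}: haulage cost 116 + fixed 19 = 135.
Compare {W1, W3, W4, W5}: haulage cost 116 + fixed 20 = 136.
Compare {W1, W2, W3, W4, W5}: haulage cost 116 + fixed 23 = 139.
All other subsets cost ≥ 135. Minimum total cost: 132.

132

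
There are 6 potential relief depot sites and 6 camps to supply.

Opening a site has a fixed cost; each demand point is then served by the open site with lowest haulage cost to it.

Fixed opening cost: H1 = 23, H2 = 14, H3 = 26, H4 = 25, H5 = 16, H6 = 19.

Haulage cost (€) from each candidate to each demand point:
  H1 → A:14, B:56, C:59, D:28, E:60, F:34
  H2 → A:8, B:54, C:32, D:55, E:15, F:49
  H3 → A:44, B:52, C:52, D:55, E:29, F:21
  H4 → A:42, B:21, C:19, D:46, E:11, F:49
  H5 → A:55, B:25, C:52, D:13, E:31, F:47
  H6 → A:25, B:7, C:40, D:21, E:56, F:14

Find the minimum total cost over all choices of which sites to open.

130

Open {H2, H6}: assign each demand point to its cheapest open site.
  A→H2 8, B→H6 7, C→H2 32, D→H6 21, E→H2 15, F→H6 14
  haulage cost 97, fixed 33 → total 130.
Compare {H2, H4, H6}: haulage cost 80 + fixed 58 = 138.
Compare {H2, H5, H6}: haulage cost 89 + fixed 49 = 138.
Compare {H4, H6}: haulage cost 97 + fixed 44 = 141.
All other subsets cost ≥ 138. Minimum total cost: 130.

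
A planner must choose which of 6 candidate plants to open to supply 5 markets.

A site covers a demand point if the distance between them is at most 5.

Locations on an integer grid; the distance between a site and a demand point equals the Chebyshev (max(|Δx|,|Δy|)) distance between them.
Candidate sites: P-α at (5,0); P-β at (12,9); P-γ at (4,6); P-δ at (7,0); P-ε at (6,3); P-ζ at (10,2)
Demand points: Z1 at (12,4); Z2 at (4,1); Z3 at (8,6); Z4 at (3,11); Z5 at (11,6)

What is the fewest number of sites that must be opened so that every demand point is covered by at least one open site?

Coverage sets (demand points within 5 of each site):
  P-α: {Z2}
  P-β: {Z1, Z3, Z5}
  P-γ: {Z2, Z3, Z4}
  P-δ: {Z1, Z2}
  P-ε: {Z2, Z3, Z5}
  P-ζ: {Z1, Z3, Z5}
No single site covers all 5 demand points.
But {P-β, P-γ} covers everything, so the minimum is 2.

2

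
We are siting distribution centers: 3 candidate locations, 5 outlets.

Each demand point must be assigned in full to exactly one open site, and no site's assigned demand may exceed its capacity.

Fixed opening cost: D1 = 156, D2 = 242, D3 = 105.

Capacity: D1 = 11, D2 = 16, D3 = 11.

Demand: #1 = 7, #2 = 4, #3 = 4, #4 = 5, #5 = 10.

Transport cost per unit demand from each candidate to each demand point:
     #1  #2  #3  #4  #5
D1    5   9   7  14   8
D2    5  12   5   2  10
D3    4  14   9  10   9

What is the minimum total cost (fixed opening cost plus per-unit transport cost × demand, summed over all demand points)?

689

Open {D1, D2, D3}; cheapest assignment that respects the capacities:
  D1 (cap 11, load 10): #5 — cost 10×8 = 80
  D2 (cap 16, load 13): #2, #3, #4 — cost 4×12 + 4×5 + 5×2 = 78
  D3 (cap 11, load 7): #1 — cost 7×4 = 28
  Shipping 186, fixed 503 → total 689.
  Any other capacity-feasible assignment to {D1, D2, D3} ships for at least 186.
Total demand is 30 and no other set of sites has combined capacity ≥ 30, so {D1, D2, D3} is the only feasible choice of open sites. Minimum: 689.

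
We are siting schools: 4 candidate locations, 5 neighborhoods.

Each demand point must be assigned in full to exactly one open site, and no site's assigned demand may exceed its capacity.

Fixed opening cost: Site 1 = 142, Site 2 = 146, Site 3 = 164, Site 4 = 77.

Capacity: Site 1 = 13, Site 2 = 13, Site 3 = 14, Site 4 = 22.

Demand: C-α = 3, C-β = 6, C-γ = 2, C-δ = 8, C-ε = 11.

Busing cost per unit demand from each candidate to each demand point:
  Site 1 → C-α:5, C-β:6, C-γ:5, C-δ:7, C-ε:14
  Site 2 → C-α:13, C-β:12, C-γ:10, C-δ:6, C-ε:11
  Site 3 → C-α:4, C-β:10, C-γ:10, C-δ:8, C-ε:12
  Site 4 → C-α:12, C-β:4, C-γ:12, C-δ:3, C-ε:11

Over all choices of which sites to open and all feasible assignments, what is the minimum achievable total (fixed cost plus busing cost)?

Open {Site 1, Site 4}; cheapest assignment that respects the capacities:
  Site 1 (cap 13, load 11): C-α, C-β, C-γ — cost 3×5 + 6×6 + 2×5 = 61
  Site 4 (cap 22, load 19): C-δ, C-ε — cost 8×3 + 11×11 = 145
  Shipping 206, fixed 219 → total 425.
  Any other capacity-feasible assignment to {Site 1, Site 4} ships for at least 206.
Compare {Site 2, Site 4}: its best feasible assignment gives total 448.
Compare {Site 3, Site 4}: its best feasible assignment gives total 457.
Every other set of open sites that can feasibly serve all demand totals ≥ 448 even under its best assignment. Minimum: 425.

425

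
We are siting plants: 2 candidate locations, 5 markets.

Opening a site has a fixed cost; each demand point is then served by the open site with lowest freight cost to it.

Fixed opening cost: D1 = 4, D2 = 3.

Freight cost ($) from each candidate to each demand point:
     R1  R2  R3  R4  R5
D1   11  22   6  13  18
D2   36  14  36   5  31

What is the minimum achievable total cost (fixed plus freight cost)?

61

Open {D1, D2}: assign each demand point to its cheapest open site.
  R1→D1 11, R2→D2 14, R3→D1 6, R4→D2 5, R5→D1 18
  freight cost 54, fixed 7 → total 61.
Compare {D1}: freight cost 70 + fixed 4 = 74.
Compare {D2}: freight cost 122 + fixed 3 = 125.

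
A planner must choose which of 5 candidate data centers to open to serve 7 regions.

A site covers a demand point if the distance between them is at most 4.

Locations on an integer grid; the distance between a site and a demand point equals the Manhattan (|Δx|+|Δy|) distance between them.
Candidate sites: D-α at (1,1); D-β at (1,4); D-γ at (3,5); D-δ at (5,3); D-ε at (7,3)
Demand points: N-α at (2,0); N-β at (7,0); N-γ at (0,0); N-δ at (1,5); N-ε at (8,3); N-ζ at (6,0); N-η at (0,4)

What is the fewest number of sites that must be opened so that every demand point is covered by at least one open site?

Coverage sets (demand points within 4 of each site):
  D-α: {N-α, N-γ, N-δ, N-η}
  D-β: {N-δ, N-η}
  D-γ: {N-δ, N-η}
  D-δ: {N-ε, N-ζ}
  D-ε: {N-β, N-ε, N-ζ}
No single site covers all 7 demand points.
But {D-α, D-ε} covers everything, so the minimum is 2.

2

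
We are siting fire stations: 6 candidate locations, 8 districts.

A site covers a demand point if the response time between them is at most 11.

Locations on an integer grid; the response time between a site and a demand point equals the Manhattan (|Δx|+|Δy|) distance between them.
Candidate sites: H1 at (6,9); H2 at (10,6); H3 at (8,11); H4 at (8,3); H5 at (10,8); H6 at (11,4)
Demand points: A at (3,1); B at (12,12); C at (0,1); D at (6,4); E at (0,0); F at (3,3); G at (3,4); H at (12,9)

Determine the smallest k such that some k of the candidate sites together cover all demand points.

2

Coverage sets (demand points within 11 of each site):
  H1: {A, B, D, F, G, H}
  H2: {B, D, F, G, H}
  H3: {B, D, H}
  H4: {A, C, D, E, F, G, H}
  H5: {B, D, G, H}
  H6: {A, B, D, F, G, H}
No single site covers all 8 demand points.
But {H1, H4} covers everything, so the minimum is 2.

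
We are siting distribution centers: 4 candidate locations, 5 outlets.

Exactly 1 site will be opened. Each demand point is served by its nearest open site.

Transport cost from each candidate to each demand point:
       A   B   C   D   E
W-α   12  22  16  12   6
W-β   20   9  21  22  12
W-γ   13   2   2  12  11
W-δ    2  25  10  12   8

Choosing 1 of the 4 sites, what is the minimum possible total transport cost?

Open {W-γ}.
  A→W-γ 13, B→W-γ 2, C→W-γ 2, D→W-γ 12, E→W-γ 11  ⇒ total 40.
Compare {W-δ}: total 57.
Compare {W-α}: total 68.
No size-1 selection does better; minimum is 40.

40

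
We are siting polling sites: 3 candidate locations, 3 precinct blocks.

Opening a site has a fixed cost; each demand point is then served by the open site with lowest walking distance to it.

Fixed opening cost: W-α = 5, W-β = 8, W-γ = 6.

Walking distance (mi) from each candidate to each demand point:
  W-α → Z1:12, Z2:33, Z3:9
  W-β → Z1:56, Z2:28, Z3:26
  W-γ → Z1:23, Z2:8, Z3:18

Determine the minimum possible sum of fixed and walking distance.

40

Open {W-α, W-γ}: assign each demand point to its cheapest open site.
  Z1→W-α 12, Z2→W-γ 8, Z3→W-α 9
  walking distance 29, fixed 11 → total 40.
Compare {W-α, W-β, W-γ}: walking distance 29 + fixed 19 = 48.
Compare {W-γ}: walking distance 49 + fixed 6 = 55.
Compare {W-α}: walking distance 54 + fixed 5 = 59.
All other subsets cost ≥ 48. Minimum total cost: 40.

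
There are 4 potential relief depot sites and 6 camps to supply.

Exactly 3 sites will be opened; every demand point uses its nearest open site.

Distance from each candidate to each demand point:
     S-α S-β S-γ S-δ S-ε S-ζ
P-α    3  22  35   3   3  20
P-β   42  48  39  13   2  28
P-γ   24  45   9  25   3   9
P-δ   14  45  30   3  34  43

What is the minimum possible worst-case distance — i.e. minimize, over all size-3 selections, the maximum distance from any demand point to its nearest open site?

Open {P-α, P-β, P-γ}.
  Farthest demand point is S-β at distance 22 (to P-α); all others are ≤ 22.
With {P-α, P-γ, P-δ} the worst case is 22.
With {P-α, P-β, P-δ} the worst case is 30.
No size-3 selection achieves below 22.

22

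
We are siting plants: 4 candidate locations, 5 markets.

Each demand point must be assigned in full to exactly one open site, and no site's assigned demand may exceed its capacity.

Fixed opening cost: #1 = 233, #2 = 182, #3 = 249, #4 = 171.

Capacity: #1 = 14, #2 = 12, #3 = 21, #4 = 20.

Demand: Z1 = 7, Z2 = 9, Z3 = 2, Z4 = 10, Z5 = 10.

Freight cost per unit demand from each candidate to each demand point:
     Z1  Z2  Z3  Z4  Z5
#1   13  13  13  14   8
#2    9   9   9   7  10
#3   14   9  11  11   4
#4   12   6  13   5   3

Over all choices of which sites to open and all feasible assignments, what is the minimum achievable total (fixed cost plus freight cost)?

684

Open {#3, #4}; cheapest assignment that respects the capacities:
  #3 (cap 21, load 19): Z1, Z3, Z5 — cost 7×14 + 2×11 + 10×4 = 160
  #4 (cap 20, load 19): Z2, Z4 — cost 9×6 + 10×5 = 104
  Shipping 264, fixed 420 → total 684.
  Any other capacity-feasible assignment to {#3, #4} ships for at least 264.
Compare {#2, #3, #4}: its best feasible assignment gives total 827.
Compare {#1, #2, #4}: its best feasible assignment gives total 849.
Every other set of open sites that can feasibly serve all demand totals ≥ 827 even under its best assignment. Minimum: 684.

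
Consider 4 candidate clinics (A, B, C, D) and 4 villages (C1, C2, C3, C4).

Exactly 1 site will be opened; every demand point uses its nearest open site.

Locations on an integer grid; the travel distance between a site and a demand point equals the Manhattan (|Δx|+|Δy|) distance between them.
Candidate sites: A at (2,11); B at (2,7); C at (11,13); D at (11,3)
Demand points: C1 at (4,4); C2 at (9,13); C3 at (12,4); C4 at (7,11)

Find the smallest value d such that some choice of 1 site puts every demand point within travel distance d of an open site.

Open {D}.
  Farthest demand point is C2 at travel distance 12 (to D); all others are ≤ 12.
With {B} the worst case is 13.
With {C} the worst case is 16.
No size-1 selection achieves below 12.

12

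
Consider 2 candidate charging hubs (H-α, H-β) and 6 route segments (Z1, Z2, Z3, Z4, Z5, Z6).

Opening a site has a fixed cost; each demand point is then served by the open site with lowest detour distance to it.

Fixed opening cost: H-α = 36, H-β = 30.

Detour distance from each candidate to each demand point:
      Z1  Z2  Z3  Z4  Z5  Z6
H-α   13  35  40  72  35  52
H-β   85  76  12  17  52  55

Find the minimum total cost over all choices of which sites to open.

Open {H-α, H-β}: assign each demand point to its cheapest open site.
  Z1→H-α 13, Z2→H-α 35, Z3→H-β 12, Z4→H-β 17, Z5→H-α 35, Z6→H-α 52
  detour distance 164, fixed 66 → total 230.
Compare {H-α}: detour distance 247 + fixed 36 = 283.
Compare {H-β}: detour distance 297 + fixed 30 = 327.

230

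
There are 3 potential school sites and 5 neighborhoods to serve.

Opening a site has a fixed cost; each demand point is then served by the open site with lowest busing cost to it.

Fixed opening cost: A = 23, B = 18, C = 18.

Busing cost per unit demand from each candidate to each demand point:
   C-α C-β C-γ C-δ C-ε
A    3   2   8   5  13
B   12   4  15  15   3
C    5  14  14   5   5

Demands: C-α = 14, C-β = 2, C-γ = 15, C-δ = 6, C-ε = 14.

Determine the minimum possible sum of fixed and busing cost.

279

Open {A, B}: assign each demand point to its cheapest open site.
  C-α→A 14×3=42, C-β→A 2×2=4, C-γ→A 15×8=120, C-δ→A 6×5=30, C-ε→B 14×3=42
  busing cost 238, fixed 41 → total 279.
Compare {A, B, C}: busing cost 238 + fixed 59 = 297.
Compare {A, C}: busing cost 266 + fixed 41 = 307.
Compare {B, C}: busing cost 360 + fixed 36 = 396.
All other subsets cost ≥ 297. Minimum total cost: 279.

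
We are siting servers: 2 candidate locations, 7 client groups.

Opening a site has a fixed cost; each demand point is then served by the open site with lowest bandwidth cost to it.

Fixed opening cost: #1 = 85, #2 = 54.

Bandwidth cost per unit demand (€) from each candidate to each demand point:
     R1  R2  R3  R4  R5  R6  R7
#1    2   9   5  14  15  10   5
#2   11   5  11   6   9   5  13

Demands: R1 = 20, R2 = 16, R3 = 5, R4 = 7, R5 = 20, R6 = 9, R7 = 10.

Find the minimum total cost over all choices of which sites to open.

601

Open {#1, #2}: assign each demand point to its cheapest open site.
  R1→#1 20×2=40, R2→#2 16×5=80, R3→#1 5×5=25, R4→#2 7×6=42, R5→#2 20×9=180, R6→#2 9×5=45, R7→#1 10×5=50
  bandwidth cost 462, fixed 139 → total 601.
Compare {#2}: bandwidth cost 752 + fixed 54 = 806.
Compare {#1}: bandwidth cost 747 + fixed 85 = 832.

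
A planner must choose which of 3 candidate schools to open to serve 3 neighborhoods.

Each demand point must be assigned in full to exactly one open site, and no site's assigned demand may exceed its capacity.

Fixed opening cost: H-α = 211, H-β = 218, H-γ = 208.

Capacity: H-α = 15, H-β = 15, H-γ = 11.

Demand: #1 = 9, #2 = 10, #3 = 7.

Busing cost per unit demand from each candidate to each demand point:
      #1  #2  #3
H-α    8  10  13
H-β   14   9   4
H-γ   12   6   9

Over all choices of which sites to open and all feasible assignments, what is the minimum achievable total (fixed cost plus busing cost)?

Open {H-α, H-β, H-γ}; cheapest assignment that respects the capacities:
  H-α (cap 15, load 9): #1 — cost 9×8 = 72
  H-β (cap 15, load 7): #3 — cost 7×4 = 28
  H-γ (cap 11, load 10): #2 — cost 10×6 = 60
  Shipping 160, fixed 637 → total 797.
  Any other capacity-feasible assignment to {H-α, H-β, H-γ} ships for at least 160.
Total demand is 26; every other set of sites either has combined capacity below 26 or cannot fit the demands without splitting one across sites, so {H-α, H-β, H-γ} is the only feasible choice of open sites. Minimum: 797.

797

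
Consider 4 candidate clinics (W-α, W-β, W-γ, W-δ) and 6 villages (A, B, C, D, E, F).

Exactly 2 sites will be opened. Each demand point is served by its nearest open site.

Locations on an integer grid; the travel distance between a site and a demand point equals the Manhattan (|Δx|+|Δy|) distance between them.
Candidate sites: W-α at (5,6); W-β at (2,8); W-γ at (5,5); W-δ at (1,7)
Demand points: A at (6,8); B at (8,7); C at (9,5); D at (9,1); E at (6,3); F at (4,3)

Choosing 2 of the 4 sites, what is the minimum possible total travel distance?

25

Open {W-α, W-γ}.
  A→W-α 3, B→W-α 4, C→W-γ 4, D→W-γ 8, E→W-γ 3, F→W-γ 3  ⇒ total 25.
Compare {W-β, W-γ}: total 27.
Compare {W-γ, W-δ}: total 27.
No size-2 selection does better; minimum is 25.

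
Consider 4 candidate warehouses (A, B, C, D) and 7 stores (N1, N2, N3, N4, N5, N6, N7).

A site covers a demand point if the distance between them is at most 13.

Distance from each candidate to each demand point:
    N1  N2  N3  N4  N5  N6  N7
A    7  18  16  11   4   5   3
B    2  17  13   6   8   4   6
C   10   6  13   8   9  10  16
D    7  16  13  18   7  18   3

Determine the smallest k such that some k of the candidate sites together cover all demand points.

2

Coverage sets (demand points within 13 of each site):
  A: {N1, N4, N5, N6, N7}
  B: {N1, N3, N4, N5, N6, N7}
  C: {N1, N2, N3, N4, N5, N6}
  D: {N1, N3, N5, N7}
No single site covers all 7 demand points.
But {A, C} covers everything, so the minimum is 2.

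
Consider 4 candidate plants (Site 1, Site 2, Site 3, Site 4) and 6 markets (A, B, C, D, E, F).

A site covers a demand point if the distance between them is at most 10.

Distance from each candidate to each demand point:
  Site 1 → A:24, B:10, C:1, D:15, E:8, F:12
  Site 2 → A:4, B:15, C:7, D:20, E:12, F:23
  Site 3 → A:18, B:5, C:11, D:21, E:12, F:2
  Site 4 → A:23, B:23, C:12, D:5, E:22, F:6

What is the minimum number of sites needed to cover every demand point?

Coverage sets (demand points within 10 of each site):
  Site 1: {B, C, E}
  Site 2: {A, C}
  Site 3: {B, F}
  Site 4: {D, F}
No 2 sites suffice: every size-2 union leaves at least one demand point uncovered.
But {Site 1, Site 2, Site 4} covers everything, so the minimum is 3.

3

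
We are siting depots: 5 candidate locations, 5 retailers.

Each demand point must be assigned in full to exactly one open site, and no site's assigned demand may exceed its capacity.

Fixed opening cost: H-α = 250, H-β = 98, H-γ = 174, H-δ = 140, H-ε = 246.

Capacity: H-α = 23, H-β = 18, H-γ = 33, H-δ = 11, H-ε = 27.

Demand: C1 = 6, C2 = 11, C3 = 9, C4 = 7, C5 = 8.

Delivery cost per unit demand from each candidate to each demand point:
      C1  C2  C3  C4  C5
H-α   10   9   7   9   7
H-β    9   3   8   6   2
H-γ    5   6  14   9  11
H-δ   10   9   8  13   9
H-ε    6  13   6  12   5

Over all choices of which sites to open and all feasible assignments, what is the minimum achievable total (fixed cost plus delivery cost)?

Open {H-β, H-γ}; cheapest assignment that respects the capacities:
  H-β (cap 18, load 17): C3, C5 — cost 9×8 + 8×2 = 88
  H-γ (cap 33, load 24): C1, C2, C4 — cost 6×5 + 11×6 + 7×9 = 159
  Shipping 247, fixed 272 → total 519.
  Any other capacity-feasible assignment to {H-β, H-γ} ships for at least 247.
Compare {H-β, H-ε}: its best feasible assignment gives total 549.
Compare {H-α, H-β}: its best feasible assignment gives total 602.
Every other set of open sites that can feasibly serve all demand totals ≥ 549 even under its best assignment. Minimum: 519.

519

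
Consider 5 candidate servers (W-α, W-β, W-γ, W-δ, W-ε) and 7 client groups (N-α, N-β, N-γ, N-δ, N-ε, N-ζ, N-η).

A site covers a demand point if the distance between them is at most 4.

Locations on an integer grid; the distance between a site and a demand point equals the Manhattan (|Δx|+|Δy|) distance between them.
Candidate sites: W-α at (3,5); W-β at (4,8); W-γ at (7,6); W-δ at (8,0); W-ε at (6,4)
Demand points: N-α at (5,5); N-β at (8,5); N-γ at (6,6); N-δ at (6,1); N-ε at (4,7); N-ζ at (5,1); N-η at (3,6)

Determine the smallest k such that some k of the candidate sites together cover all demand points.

2

Coverage sets (demand points within 4 of each site):
  W-α: {N-α, N-γ, N-ε, N-η}
  W-β: {N-α, N-γ, N-ε, N-η}
  W-γ: {N-α, N-β, N-γ, N-ε, N-η}
  W-δ: {N-δ, N-ζ}
  W-ε: {N-α, N-β, N-γ, N-δ, N-ζ}
No single site covers all 7 demand points.
But {W-α, W-ε} covers everything, so the minimum is 2.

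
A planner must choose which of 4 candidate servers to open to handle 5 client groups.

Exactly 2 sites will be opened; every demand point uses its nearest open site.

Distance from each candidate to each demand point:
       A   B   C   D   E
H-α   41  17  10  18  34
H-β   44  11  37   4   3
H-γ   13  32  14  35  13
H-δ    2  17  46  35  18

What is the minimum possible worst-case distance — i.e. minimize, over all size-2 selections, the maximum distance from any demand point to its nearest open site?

14

Open {H-β, H-γ}.
  Farthest demand point is C at distance 14 (to H-γ); all others are ≤ 14.
With {H-α, H-γ} the worst case is 18.
With {H-α, H-δ} the worst case is 18.
No size-2 selection achieves below 14.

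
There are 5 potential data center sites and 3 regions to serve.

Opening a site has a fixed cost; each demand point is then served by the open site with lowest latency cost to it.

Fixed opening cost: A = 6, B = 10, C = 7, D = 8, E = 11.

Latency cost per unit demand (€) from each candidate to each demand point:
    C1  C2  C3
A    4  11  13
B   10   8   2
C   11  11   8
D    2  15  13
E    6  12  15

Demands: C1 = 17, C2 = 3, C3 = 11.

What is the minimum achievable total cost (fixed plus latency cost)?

98

Open {B, D}: assign each demand point to its cheapest open site.
  C1→D 17×2=34, C2→B 3×8=24, C3→B 11×2=22
  latency cost 80, fixed 18 → total 98.
Compare {A, B, D}: latency cost 80 + fixed 24 = 104.
Compare {B, C, D}: latency cost 80 + fixed 25 = 105.
Compare {B, D, E}: latency cost 80 + fixed 29 = 109.
All other subsets cost ≥ 104. Minimum total cost: 98.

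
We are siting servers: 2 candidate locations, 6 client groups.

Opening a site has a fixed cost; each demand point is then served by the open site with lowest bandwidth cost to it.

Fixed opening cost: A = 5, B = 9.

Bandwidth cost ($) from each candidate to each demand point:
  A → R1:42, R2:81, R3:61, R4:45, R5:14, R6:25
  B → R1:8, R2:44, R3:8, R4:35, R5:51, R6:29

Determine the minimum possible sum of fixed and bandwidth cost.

148

Open {A, B}: assign each demand point to its cheapest open site.
  R1→B 8, R2→B 44, R3→B 8, R4→B 35, R5→A 14, R6→A 25
  bandwidth cost 134, fixed 14 → total 148.
Compare {B}: bandwidth cost 175 + fixed 9 = 184.
Compare {A}: bandwidth cost 268 + fixed 5 = 273.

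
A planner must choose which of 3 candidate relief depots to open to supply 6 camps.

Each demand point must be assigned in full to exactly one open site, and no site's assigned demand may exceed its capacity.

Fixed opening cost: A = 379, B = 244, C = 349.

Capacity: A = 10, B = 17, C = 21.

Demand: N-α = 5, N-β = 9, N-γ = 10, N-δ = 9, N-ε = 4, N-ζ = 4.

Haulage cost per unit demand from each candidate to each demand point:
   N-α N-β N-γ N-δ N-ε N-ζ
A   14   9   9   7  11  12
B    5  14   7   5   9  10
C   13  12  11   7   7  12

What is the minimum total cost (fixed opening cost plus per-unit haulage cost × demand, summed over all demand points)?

Open {A, B, C}; cheapest assignment that respects the capacities:
  A (cap 10, load 9): N-β — cost 9×9 = 81
  B (cap 17, load 15): N-α, N-γ — cost 5×5 + 10×7 = 95
  C (cap 21, load 17): N-δ, N-ε, N-ζ — cost 9×7 + 4×7 + 4×12 = 139
  Shipping 315, fixed 972 → total 1287.
  Any other capacity-feasible assignment to {A, B, C} ships for at least 315.
Total demand is 41 and no other set of sites has combined capacity ≥ 41, so {A, B, C} is the only feasible choice of open sites. Minimum: 1287.

1287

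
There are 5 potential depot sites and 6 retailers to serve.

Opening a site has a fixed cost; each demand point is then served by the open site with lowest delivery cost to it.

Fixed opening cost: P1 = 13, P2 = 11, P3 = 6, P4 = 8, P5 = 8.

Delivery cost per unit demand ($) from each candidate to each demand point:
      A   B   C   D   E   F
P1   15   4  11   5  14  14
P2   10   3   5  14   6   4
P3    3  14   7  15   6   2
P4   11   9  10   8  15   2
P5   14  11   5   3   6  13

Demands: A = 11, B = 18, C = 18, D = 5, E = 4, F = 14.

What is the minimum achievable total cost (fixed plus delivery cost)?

269

Open {P2, P3, P5}: assign each demand point to its cheapest open site.
  A→P3 11×3=33, B→P2 18×3=54, C→P2 18×5=90, D→P5 5×3=15, E→P2 4×6=24, F→P3 14×2=28
  delivery cost 244, fixed 25 → total 269.
Compare {P2, P3, P4, P5}: delivery cost 244 + fixed 33 = 277.
Compare {P1, P2, P3, P5}: delivery cost 244 + fixed 38 = 282.
Compare {P1, P2, P3}: delivery cost 254 + fixed 30 = 284.
All other subsets cost ≥ 277. Minimum total cost: 269.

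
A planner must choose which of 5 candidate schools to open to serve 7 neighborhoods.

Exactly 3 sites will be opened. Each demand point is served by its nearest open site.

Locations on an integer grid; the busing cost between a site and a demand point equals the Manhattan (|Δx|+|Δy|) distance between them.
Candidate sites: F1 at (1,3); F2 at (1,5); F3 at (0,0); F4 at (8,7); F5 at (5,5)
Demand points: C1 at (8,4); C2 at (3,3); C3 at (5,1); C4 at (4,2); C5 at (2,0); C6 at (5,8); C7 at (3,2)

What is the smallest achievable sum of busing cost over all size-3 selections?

Open {F1, F3, F5}.
  C1→F5 4, C2→F1 2, C3→F5 4, C4→F1 4, C5→F3 2, C6→F5 3, C7→F1 3  ⇒ total 22.
Compare {F1, F4, F5}: total 23.
Compare {F1, F2, F5}: total 24.
No size-3 selection does better; minimum is 22.

22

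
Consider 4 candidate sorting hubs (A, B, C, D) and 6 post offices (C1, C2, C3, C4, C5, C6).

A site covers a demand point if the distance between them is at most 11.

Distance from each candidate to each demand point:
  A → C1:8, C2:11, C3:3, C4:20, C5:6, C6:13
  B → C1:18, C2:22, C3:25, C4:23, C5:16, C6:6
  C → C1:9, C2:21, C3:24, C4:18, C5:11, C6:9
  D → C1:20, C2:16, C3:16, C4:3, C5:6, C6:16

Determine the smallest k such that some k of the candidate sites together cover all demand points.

3

Coverage sets (demand points within 11 of each site):
  A: {C1, C2, C3, C5}
  B: {C6}
  C: {C1, C5, C6}
  D: {C4, C5}
No 2 sites suffice: every size-2 union leaves at least one demand point uncovered.
But {A, B, D} covers everything, so the minimum is 3.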